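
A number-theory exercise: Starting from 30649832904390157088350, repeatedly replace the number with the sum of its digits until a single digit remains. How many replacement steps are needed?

30649832904390157088350 → 97 → 16 → 7 (3 steps)

3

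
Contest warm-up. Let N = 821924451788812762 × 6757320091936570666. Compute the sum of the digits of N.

163

821924451788812762 × 6757320091936570666 = 5554006612126495696913334601855639492
Sum of its 37 digits: 163.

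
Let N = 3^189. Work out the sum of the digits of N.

3^189 = 1499398741586788200414239710724876101933611366003344657118522818557991334322919287339806483
Sum of its 91 digits: 405.

405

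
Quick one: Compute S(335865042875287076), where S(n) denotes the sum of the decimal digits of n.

3+3+5+8+6+5+0+4+2+8+7+5+2+8+7+0+7+6 = 86

86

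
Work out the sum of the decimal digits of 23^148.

23^148 = 3433363063188037676902451955415920785842383254284164565425177675733080186115725738541770838995236106846429886765074542405043737475266864854312848690813028441065586077815145794675110286680657677615883681
Sum of its 202 digits: 931.

931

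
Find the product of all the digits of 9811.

72

9×8×1×1 = 72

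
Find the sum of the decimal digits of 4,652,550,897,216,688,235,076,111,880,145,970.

150

4+6+5+2+5+5+0+8+9+7+2+1+6+6+8+8+2+3+5+0+7+6+1+1+1+8+8+0+1+4+5+9+7+0 = 150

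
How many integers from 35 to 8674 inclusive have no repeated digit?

The integers in [35, 8674] that have no repeated digit: 35, 36, 37, 38, 39, 40, …, 8673, 8674.
4618 qualify.

4618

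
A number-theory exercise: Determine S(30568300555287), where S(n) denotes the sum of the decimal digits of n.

57

3+0+5+6+8+3+0+0+5+5+5+2+8+7 = 57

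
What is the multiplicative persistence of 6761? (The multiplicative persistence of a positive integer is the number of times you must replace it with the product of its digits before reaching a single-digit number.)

3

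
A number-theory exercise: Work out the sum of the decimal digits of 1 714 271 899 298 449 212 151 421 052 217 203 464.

1+7+1+4+2+7+1+8+9+9+2+9+8+4+4+9+2+1+2+1+5+1+4+2+1+0+5+2+2+1+7+2+0+3+4+6+4 = 140

140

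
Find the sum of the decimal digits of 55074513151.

5+5+0+7+4+5+1+3+1+5+1 = 37

37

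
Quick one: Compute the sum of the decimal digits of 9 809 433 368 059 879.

9+8+0+9+4+3+3+3+6+8+0+5+9+8+7+9 = 91

91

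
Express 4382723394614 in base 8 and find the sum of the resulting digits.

68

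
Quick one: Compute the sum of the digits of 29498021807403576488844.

111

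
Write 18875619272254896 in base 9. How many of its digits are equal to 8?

18875619272254896 in base 9 is 111608016571111880.
The digit 8 appears 3 times.

3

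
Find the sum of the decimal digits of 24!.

24! = 620448401733239439360000
Sum of its 24 digits: 81.

81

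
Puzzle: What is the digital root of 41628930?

4+1+6+2+8+9+3+0 = 33
3+3 = 6

6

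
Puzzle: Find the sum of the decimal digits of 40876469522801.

4+0+8+7+6+4+6+9+5+2+2+8+0+1 = 62

62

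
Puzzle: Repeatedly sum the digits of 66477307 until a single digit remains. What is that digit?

6+6+4+7+7+3+0+7 = 40
4+0 = 4

4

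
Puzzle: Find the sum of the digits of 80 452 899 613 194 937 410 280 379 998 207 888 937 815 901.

224

8+0+4+5+2+8+9+9+6+1+3+1+9+4+9+3+7+4+1+0+2+8+0+3+7+9+9+9+8+2+0+7+8+8+8+9+3+7+8+1+5+9+0+1 = 224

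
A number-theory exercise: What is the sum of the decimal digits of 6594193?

6+5+9+4+1+9+3 = 37

37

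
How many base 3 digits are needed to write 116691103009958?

116691103009958 in base 3 is 120022011120010121022210211112, which has 30 digits.

30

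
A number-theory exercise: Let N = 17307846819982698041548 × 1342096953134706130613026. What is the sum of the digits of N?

202

17307846819982698041548 × 1342096953134706130613026 = 23228808482420991628643474228046223738858004248
Sum of its 47 digits: 202.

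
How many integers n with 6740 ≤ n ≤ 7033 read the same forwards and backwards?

4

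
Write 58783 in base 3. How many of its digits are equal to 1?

3

58783 in base 3 is 2222122011.
The digit 1 appears 3 times.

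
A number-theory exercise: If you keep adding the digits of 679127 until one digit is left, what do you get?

5

6+7+9+1+2+7 = 32
3+2 = 5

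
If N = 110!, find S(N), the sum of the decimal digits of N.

657

110! = 15882455415227429404253703127090772871724410234473563207581748318444567162948183030959960131517678520479243672638179990208521148623422266876757623911219200000000000000000000000000
Sum of its 179 digits: 657.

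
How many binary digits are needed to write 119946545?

27

119946545 in base 2 is 111001001100011110100110001, which has 27 digits.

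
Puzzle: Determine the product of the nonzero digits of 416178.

4×1×6×1×7×8 = 1344

1344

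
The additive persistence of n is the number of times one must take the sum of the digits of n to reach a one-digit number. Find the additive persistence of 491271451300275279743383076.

2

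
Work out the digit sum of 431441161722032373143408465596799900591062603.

175

4+3+1+4+4+1+1+6+1+7+2+2+0+3+2+3+7+3+1+4+3+4+0+8+4+6+5+5+9+6+7+9+9+9+0+0+5+9+1+0+6+2+6+0+3 = 175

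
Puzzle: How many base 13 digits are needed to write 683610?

683610 in base 13 is 1AC205, which has 6 digits.

6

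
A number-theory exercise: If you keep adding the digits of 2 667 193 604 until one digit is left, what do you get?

2+6+6+7+1+9+3+6+0+4 = 44
4+4 = 8

8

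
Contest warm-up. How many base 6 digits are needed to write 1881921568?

12

1881921568 in base 6 is 510424035504, which has 12 digits.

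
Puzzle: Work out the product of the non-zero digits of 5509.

225

5×5×9 = 225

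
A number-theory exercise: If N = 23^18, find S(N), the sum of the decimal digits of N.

109

23^18 = 3244150909895248285300369
Sum of its 25 digits: 109.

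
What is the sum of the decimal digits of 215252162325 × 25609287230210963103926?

162

215252162325 × 25609287230210963103926 = 5512454451904919874040865196787950
Sum of its 34 digits: 162.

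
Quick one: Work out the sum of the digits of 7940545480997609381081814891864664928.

191

7+9+4+0+5+4+5+4+8+0+9+9+7+6+0+9+3+8+1+0+8+1+8+1+4+8+9+1+8+6+4+6+6+4+9+2+8 = 191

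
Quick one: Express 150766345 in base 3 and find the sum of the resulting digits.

17

150766345 in base 3 is 101111200201112201.
Digit sum: 1+0+1+1+1+1+2+0+0+2+0+1+1+1+2+2+0+1 = 17.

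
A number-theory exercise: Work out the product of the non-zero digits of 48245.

1280

4×8×2×4×5 = 1280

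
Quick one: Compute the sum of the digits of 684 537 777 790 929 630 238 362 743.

137

6+8+4+5+3+7+7+7+7+7+9+0+9+2+9+6+3+0+2+3+8+3+6+2+7+4+3 = 137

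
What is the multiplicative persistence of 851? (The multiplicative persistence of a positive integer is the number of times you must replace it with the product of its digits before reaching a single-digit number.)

851 → 40 → 0 (2 steps)

2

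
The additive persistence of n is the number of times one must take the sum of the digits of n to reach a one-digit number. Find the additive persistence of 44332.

44332 → 16 → 7 (2 steps)

2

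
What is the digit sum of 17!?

63

17! = 355687428096000
Sum of its 15 digits: 63.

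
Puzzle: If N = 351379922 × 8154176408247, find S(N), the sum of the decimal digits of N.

78

351379922 × 8154176408247 = 2865213870304071016734
Sum of its 22 digits: 78.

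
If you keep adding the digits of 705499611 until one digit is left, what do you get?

6

7+0+5+4+9+9+6+1+1 = 42
4+2 = 6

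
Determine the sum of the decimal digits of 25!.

72

25! = 15511210043330985984000000
Sum of its 26 digits: 72.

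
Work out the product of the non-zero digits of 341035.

3×4×1×3×5 = 180

180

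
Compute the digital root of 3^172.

9

The digital root of n equals n mod 9 (or 9 when 9 | n), so we need 3^172 mod 9.
3^172 ≡ 0 (mod 9), so the digital root is 9.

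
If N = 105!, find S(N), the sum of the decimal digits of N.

105! = 1081396758240290900504101305800329649720646107774902579144176636573226531909905153326984536526808240339776398934872029657993872907813436816097280000000000000000000000000
Sum of its 169 digits: 648.

648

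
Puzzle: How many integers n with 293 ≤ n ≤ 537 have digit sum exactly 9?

The integers in [293, 537] that have digit sum exactly 9: 306, 315, 324, 333, 342, 351, …, 522, 531.
17 qualify.

17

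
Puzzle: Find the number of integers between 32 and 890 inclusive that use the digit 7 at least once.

The integers in [32, 890] that use the digit 7 at least once: 37, 47, 57, 67, 70, 71, …, 879, 887.
248 qualify.

248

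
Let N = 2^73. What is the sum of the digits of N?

110

2^73 = 9444732965739290427392
Sum of its 22 digits: 110.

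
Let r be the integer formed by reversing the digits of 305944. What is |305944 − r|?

143559

Reverse of 305944 is 449503.
|305944 − 449503| = 143559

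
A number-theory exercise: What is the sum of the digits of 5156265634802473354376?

5+1+5+6+2+6+5+6+3+4+8+0+2+4+7+3+3+5+4+3+7+6 = 95

95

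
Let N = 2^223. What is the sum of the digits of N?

2^223 = 13479973333575319897333507543509815336818572211270286240551805124608
Sum of its 68 digits: 290.

290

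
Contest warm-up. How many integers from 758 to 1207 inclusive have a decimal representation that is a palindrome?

The integers in [758, 1207] that have a decimal representation that is a palindrome: 767, 777, 787, 797, 808, 818, …, 1001, 1111.
26 qualify.

26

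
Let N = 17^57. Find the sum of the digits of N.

350

17^57 = 13664335558742373895529280682718159499443262077724642170999707764850577
Sum of its 71 digits: 350.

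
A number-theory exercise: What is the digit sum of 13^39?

13^39 = 27783742160348572763840067510872319734178277
Sum of its 44 digits: 199.

199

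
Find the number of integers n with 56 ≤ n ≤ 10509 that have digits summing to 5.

65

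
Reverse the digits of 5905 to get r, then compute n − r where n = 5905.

810

Reverse of 5905 is 5095.
5905 − 5095 = 810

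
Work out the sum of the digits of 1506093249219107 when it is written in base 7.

59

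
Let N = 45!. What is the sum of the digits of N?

45! = 119622220865480194561963161495657715064383733760000000000
Sum of its 57 digits: 207.

207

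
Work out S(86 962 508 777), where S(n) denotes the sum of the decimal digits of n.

65

8+6+9+6+2+5+0+8+7+7+7 = 65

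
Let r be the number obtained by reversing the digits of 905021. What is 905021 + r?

1025530

Reverse of 905021 is 120509.
905021 + 120509 = 1025530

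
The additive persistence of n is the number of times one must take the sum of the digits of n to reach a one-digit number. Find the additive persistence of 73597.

2

73597 → 31 → 4 (2 steps)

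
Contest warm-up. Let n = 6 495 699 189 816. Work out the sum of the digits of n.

6+4+9+5+6+9+9+1+8+9+8+1+6 = 81

81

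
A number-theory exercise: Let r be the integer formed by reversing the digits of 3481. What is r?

1843

Reversing 3481 gives 1843.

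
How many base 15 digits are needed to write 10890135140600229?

14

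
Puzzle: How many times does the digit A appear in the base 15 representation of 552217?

552217 in base 15 is AD947.
The digit A appears 1 time.

1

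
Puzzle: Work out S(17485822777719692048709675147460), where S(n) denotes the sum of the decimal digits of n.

1+7+4+8+5+8+2+2+7+7+7+7+1+9+6+9+2+0+4+8+7+0+9+6+7+5+1+4+7+4+6+0 = 160

160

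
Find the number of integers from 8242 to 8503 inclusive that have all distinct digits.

148

The integers in [8242, 8503] that have all distinct digits: 8243, 8245, 8246, 8247, 8249, 8250, …, 8502, 8503.
148 qualify.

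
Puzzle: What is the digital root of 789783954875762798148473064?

3

7+8+9+7+8+3+9+5+4+8+7+5+7+6+2+7+9+8+1+4+8+4+7+3+0+6+4 = 156
1+5+6 = 12
1+2 = 3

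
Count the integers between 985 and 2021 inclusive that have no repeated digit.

514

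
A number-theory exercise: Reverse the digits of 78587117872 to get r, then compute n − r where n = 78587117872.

50715939285

Reverse of 78587117872 is 27871178587.
78587117872 − 27871178587 = 50715939285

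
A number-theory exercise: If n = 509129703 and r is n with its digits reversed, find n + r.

Reverse of 509129703 is 307921905.
509129703 + 307921905 = 817051608

817051608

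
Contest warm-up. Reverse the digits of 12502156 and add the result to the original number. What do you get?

77622677

Reverse of 12502156 is 65120521.
12502156 + 65120521 = 77622677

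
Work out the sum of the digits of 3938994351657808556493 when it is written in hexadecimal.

3938994351657808556493 in base 16 is D588871D2571C7F1CD.
Digit sum: 13+5+8+8+8+7+1+13+2+5+7+1+12+7+15+1+12+13 = 138.

138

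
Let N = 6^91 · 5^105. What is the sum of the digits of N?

6^91 · 5^105 = 1598137860367623124858043972072154664314230163574218750000000000000000000000000000000000000000000000000000000000000000000000000000000000000000000
Sum of its 145 digits: 225.

225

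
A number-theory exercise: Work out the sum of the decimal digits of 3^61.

3^61 = 127173474825648610542883299603
Sum of its 30 digits: 135.

135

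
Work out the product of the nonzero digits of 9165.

9×1×6×5 = 270

270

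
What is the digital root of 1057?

4

1+0+5+7 = 13
1+3 = 4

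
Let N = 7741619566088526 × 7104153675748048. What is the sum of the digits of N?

7741619566088526 × 7104153675748048 = 54997655096670810391406439697248
Sum of its 32 digits: 162.

162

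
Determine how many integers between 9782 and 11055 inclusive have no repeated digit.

397

The integers in [9782, 11055] that have no repeated digit: 9782, 9783, 9784, 9785, 9786, 9801, …, 10986, 10987.
397 qualify.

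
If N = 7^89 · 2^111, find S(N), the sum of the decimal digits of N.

464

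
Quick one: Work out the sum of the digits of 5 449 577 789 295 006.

5+4+4+9+5+7+7+7+8+9+2+9+5+0+0+6 = 87

87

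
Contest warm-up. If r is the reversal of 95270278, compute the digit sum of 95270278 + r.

Reversal of 95270278 is 87207259; 95270278 + 87207259 = 182477537.
Digit sum of 182477537: 1+8+2+4+7+7+5+3+7 = 44.

44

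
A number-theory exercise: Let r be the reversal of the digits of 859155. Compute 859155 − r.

Reverse of 859155 is 551958.
859155 − 551958 = 307197

307197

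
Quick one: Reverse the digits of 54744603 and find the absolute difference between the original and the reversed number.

Reverse of 54744603 is 30644745.
|54744603 − 30644745| = 24099858

24099858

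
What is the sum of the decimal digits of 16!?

63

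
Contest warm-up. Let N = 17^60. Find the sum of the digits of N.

17^60 = 67132880600101282948735355994194317620764746587861166986121564248710884801
Sum of its 74 digits: 334.

334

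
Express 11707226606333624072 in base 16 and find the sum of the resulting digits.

11707226606333624072 in base 16 is A2786C9227847F08.
Digit sum: 10+2+7+8+6+12+9+2+2+7+8+4+7+15+0+8 = 107.

107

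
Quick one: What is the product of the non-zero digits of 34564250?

3×4×5×6×4×2×5 = 14400

14400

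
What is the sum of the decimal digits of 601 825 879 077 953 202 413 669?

6+0+1+8+2+5+8+7+9+0+7+7+9+5+3+2+0+2+4+1+3+6+6+9 = 110

110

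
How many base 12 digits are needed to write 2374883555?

2374883555 in base 12 is 563415AAB, which has 9 digits.

9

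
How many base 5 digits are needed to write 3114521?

3114521 in base 5 is 1244131041, which has 10 digits.

10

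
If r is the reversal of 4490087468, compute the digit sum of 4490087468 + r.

Reversal of 4490087468 is 8647800944; 4490087468 + 8647800944 = 13137888412.
Digit sum of 13137888412: 1+3+1+3+7+8+8+8+4+1+2 = 46.

46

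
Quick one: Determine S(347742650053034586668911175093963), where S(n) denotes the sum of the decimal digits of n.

146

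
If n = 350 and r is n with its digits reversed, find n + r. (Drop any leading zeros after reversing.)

403

Reverse of 350 is 53.
350 + 53 = 403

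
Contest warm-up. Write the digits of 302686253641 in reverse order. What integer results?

146352686203

Reversing 302686253641 gives 146352686203.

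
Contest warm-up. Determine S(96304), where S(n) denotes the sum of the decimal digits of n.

22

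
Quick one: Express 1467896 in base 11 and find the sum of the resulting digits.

1467896 in base 11 is 912941.
Digit sum: 9+1+2+9+4+1 = 26.

26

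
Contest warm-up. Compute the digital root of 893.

8+9+3 = 20
2+0 = 2

2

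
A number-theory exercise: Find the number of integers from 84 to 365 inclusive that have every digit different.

The integers in [84, 365] that have every digit different: 84, 85, 86, 87, 89, 90, …, 364, 365.
203 qualify.

203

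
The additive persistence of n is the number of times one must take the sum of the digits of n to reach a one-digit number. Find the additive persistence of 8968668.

8968668 → 51 → 6 (2 steps)

2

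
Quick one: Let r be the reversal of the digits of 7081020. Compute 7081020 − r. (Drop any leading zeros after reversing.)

Reverse of 7081020 is 201807.
7081020 − 201807 = 6879213

6879213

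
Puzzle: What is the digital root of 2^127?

2

The digital root of n equals n mod 9 (or 9 when 9 | n), so we need 2^127 mod 9.
2^127 ≡ 2 (mod 9), so the digital root is 2.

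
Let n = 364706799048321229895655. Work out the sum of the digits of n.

120

3+6+4+7+0+6+7+9+9+0+4+8+3+2+1+2+2+9+8+9+5+6+5+5 = 120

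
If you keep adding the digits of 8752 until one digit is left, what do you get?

4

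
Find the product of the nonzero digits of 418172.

448

4×1×8×1×7×2 = 448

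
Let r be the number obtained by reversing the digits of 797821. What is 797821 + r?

926618

Reverse of 797821 is 128797.
797821 + 128797 = 926618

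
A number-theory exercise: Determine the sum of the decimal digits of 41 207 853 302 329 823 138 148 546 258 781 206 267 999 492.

198

4+1+2+0+7+8+5+3+3+0+2+3+2+9+8+2+3+1+3+8+1+4+8+5+4+6+2+5+8+7+8+1+2+0+6+2+6+7+9+9+9+4+9+2 = 198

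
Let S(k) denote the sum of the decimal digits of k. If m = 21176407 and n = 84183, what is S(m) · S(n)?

672

S(21176407) = 2+1+1+7+6+4+0+7 = 28.
S(84183) = 8+4+1+8+3 = 24.
28 · 24 = 672.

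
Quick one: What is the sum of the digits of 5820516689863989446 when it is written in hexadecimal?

5820516689863989446 in base 16 is 50C6A1174C9358C6.
Digit sum: 5+0+12+6+10+1+1+7+4+12+9+3+5+8+12+6 = 101.

101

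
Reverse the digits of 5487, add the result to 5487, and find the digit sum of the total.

12

Reversal of 5487 is 7845; 5487 + 7845 = 13332.
Digit sum of 13332: 1+3+3+3+2 = 12.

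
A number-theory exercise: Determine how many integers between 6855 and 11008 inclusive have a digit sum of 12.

115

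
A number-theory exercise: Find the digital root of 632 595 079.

1

6+3+2+5+9+5+0+7+9 = 46
4+6 = 10
1+0 = 1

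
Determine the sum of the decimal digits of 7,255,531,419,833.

7+2+5+5+5+3+1+4+1+9+8+3+3 = 56

56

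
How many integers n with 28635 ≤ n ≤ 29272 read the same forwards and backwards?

6

The integers in [28635, 29272] that read the same forwards and backwards: 28682, 28782, 28882, 28982, 29092, 29192.
6 qualify.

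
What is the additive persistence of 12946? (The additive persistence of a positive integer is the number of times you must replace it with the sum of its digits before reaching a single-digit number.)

12946 → 22 → 4 (2 steps)

2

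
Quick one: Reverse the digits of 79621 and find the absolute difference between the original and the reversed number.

66924

Reverse of 79621 is 12697.
|79621 − 12697| = 66924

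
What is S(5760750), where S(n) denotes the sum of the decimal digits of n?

30

5+7+6+0+7+5+0 = 30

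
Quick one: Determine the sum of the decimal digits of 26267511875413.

58

2+6+2+6+7+5+1+1+8+7+5+4+1+3 = 58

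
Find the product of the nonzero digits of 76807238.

7×6×8×7×2×3×8 = 112896

112896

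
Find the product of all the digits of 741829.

4032

7×4×1×8×2×9 = 4032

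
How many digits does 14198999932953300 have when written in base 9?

14198999932953300 in base 9 is 75860433622241223, which has 17 digits.

17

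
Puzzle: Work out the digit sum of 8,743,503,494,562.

60

8+7+4+3+5+0+3+4+9+4+5+6+2 = 60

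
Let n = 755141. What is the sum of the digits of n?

23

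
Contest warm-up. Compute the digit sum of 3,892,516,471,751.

3+8+9+2+5+1+6+4+7+1+7+5+1 = 59

59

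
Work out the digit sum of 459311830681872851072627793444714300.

4+5+9+3+1+1+8+3+0+6+8+1+8+7+2+8+5+1+0+7+2+6+2+7+7+9+3+4+4+4+7+1+4+3+0+0 = 150

150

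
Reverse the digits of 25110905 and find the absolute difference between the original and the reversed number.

25790247

Reverse of 25110905 is 50901152.
|25110905 − 50901152| = 25790247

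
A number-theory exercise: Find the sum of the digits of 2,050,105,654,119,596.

59

2+0+5+0+1+0+5+6+5+4+1+1+9+5+9+6 = 59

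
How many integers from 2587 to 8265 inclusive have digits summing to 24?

The integers in [2587, 8265] that have digits summing to 24: 2589, 2598, 2679, 2688, 2697, 2769, …, 8196, 8259.
255 qualify.

255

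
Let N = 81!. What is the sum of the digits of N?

486

81! = 5797126020747367985879734231578109105412357244731625958745865049716390179693892056256184534249745940480000000000000000000
Sum of its 121 digits: 486.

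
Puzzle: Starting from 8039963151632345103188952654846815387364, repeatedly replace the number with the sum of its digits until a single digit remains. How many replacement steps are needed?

8039963151632345103188952654846815387364 → 183 → 12 → 3 (3 steps)

3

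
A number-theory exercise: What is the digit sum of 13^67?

328

13^67 = 430729487718382078107459493650574535887414006169042385334331347561420967317
Sum of its 75 digits: 328.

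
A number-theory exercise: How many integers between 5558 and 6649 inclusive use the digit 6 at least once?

The integers in [5558, 6649] that use the digit 6 at least once: 5560, 5561, 5562, 5563, 5564, 5565, …, 6648, 6649.
820 qualify.

820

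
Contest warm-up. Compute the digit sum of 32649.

3+2+6+4+9 = 24

24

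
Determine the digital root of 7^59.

The digital root of n equals n mod 9 (or 9 when 9 | n), so we need 7^59 mod 9.
7^59 ≡ 4 (mod 9), so the digital root is 4.

4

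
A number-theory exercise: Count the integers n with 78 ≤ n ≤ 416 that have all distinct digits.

249

The integers in [78, 416] that have all distinct digits: 78, 79, 80, 81, 82, 83, …, 415, 416.
249 qualify.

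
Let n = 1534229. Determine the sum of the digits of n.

26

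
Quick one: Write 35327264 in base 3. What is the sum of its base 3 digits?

35327264 in base 3 is 2110110210220012.
Digit sum: 2+1+1+0+1+1+0+2+1+0+2+2+0+0+1+2 = 16.

16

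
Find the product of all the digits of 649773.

6×4×9×7×7×3 = 31752

31752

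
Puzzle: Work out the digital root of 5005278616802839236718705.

5+0+0+5+2+7+8+6+1+6+8+0+2+8+3+9+2+3+6+7+1+8+7+0+5 = 109
1+0+9 = 10
1+0 = 1
(Equivalently, 5005278616802839236718705 mod 9 = 1.)

1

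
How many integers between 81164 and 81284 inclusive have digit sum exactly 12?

2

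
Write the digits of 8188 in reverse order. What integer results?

8818

Reversing 8188 gives 8818.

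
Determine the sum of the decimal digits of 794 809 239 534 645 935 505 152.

113

7+9+4+8+0+9+2+3+9+5+3+4+6+4+5+9+3+5+5+0+5+1+5+2 = 113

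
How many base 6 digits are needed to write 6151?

5

6151 in base 6 is 44251, which has 5 digits.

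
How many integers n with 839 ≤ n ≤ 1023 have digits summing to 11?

The integers in [839, 1023] that have digits summing to 11: 902, 911, 920, 1019.
4 qualify.

4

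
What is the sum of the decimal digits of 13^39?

199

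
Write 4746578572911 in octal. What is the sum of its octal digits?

42

4746578572911 in base 8 is 105044610233157.
Digit sum: 1+0+5+0+4+4+6+1+0+2+3+3+1+5+7 = 42.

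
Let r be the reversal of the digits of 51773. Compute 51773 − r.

Reverse of 51773 is 37715.
51773 − 37715 = 14058

14058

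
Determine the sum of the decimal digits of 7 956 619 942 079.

74

7+9+5+6+6+1+9+9+4+2+0+7+9 = 74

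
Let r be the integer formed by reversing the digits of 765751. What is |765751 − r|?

608184

Reverse of 765751 is 157567.
|765751 − 157567| = 608184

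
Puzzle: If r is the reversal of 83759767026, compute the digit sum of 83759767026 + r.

57

Reversal of 83759767026 is 62076795738; 83759767026 + 62076795738 = 145836562764.
Digit sum of 145836562764: 1+4+5+8+3+6+5+6+2+7+6+4 = 57.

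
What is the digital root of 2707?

2+7+0+7 = 16
1+6 = 7

7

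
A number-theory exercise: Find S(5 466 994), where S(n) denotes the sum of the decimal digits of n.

43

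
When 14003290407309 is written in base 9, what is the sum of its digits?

14003290407309 in base 9 is 54520841358026.
Digit sum: 5+4+5+2+0+8+4+1+3+5+8+0+2+6 = 53.

53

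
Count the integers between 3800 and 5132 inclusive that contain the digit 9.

The integers in [3800, 5132] that contain the digit 9: 3809, 3819, 3829, 3839, 3849, 3859, …, 5119, 5129.
412 qualify.

412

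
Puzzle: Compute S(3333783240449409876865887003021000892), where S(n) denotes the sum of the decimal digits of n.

3+3+3+3+7+8+3+2+4+0+4+4+9+4+0+9+8+7+6+8+6+5+8+8+7+0+0+3+0+2+1+0+0+0+8+9+2 = 154

154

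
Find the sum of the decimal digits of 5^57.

215

5^57 = 6938893903907228377647697925567626953125
Sum of its 40 digits: 215.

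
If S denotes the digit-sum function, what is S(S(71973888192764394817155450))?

First digit sum: 132.
1+3+2 = 6.

6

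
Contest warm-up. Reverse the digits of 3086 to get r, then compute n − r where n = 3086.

-3717

Reverse of 3086 is 6803.
3086 − 6803 = -3717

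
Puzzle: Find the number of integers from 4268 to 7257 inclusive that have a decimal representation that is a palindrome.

30

The integers in [4268, 7257] that have a decimal representation that is a palindrome: 4334, 4444, 4554, 4664, 4774, 4884, …, 7117, 7227.
30 qualify.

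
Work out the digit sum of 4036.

4+0+3+6 = 13

13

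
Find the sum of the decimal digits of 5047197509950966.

82

5+0+4+7+1+9+7+5+0+9+9+5+0+9+6+6 = 82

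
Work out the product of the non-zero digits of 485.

4×8×5 = 160

160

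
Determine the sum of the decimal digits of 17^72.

379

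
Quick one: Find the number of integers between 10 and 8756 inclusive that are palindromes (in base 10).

176

The integers in [10, 8756] that are palindromes (in base 10): 11, 22, 33, 44, 55, 66, …, 8558, 8668.
176 qualify.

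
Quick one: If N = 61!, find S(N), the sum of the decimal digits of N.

61! = 507580213877224798800856812176625227226004528988036003099405939480985600000000000000
Sum of its 84 digits: 315.

315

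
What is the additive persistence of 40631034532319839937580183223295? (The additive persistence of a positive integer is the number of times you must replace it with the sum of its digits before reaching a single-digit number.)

2

40631034532319839937580183223295 → 131 → 5 (2 steps)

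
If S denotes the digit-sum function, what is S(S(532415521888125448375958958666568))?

10

First digit sum: 172.
1+7+2 = 10.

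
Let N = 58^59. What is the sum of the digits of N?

448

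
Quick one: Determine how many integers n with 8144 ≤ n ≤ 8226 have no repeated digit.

46

The integers in [8144, 8226] that have no repeated digit: 8145, 8146, 8147, 8149, 8150, 8152, …, 8217, 8219.
46 qualify.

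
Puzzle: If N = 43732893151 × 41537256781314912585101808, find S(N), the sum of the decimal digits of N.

43732893151 × 41537256781314912585101808 = 1816544412602895245367162563720917008
Sum of its 37 digits: 150.

150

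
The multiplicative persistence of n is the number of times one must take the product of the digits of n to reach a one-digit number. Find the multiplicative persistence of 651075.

1

651075 → 0 (1 step)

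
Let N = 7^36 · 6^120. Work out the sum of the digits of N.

621

7^36 · 6^120 = 6334020819726341463608885078483652640419782950105282939477227987759596979977280275852597428259832925188574632993550107672576
Sum of its 124 digits: 621.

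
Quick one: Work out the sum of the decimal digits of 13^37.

13^37 = 164400841185494513395503358052498933338333
Sum of its 42 digits: 175.

175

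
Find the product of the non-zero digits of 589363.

19440

5×8×9×3×6×3 = 19440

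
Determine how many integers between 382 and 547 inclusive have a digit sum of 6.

5

The integers in [382, 547] that have a digit sum of 6: 402, 411, 420, 501, 510.
5 qualify.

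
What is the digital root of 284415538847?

5

2+8+4+4+1+5+5+3+8+8+4+7 = 59
5+9 = 14
1+4 = 5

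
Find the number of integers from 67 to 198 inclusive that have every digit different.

The integers in [67, 198] that have every digit different: 67, 68, 69, 70, 71, 72, …, 197, 198.
102 qualify.

102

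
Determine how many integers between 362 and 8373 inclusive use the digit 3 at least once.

2909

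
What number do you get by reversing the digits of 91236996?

69963219

Reversing 91236996 gives 69963219.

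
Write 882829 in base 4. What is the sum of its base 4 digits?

882829 in base 4 is 3113202031.
Digit sum: 3+1+1+3+2+0+2+0+3+1 = 16.

16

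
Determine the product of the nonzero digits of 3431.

36

3×4×3×1 = 36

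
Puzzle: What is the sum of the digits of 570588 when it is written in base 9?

570588 in base 9 is 1058626.
Digit sum: 1+0+5+8+6+2+6 = 28.

28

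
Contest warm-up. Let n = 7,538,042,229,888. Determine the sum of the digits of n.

7+5+3+8+0+4+2+2+2+9+8+8+8 = 66

66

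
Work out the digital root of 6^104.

9

The digital root of n equals n mod 9 (or 9 when 9 | n), so we need 6^104 mod 9.
6^104 ≡ 0 (mod 9), so the digital root is 9.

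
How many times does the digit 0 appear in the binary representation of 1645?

1645 in base 2 is 11001101101.
The digit 0 appears 4 times.

4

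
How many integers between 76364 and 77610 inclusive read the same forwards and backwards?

The integers in [76364, 77610] that read the same forwards and backwards: 76367, 76467, 76567, 76667, 76767, 76867, …, 77477, 77577.
13 qualify.

13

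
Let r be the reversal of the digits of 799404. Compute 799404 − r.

394407

Reverse of 799404 is 404997.
799404 − 404997 = 394407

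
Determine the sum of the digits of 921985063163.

53

9+2+1+9+8+5+0+6+3+1+6+3 = 53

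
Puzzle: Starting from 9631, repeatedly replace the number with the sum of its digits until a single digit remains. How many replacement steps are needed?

9631 → 19 → 10 → 1 (3 steps)

3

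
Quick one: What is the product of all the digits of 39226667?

3×9×2×2×6×6×6×7 = 163296

163296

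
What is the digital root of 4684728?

3

4+6+8+4+7+2+8 = 39
3+9 = 12
1+2 = 3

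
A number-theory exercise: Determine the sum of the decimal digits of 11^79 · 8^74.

686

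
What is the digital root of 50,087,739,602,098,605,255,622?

5+0+0+8+7+7+3+9+6+0+2+0+9+8+6+0+5+2+5+5+6+2+2 = 97
9+7 = 16
1+6 = 7

7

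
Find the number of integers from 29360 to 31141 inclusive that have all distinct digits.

The integers in [29360, 31141] that have all distinct digits: 29360, 29361, 29364, 29365, 29367, 29368, …, 31097, 31098.
606 qualify.

606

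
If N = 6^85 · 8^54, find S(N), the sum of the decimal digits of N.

6^85 · 8^54 = 8122983670396549196239503489097587774133733092206020455413815577969345674778243920708164930737441894653499858223104
Sum of its 115 digits: 540.

540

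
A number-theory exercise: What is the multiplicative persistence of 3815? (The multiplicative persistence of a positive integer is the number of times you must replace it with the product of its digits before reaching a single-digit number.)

3815 → 120 → 0 (2 steps)

2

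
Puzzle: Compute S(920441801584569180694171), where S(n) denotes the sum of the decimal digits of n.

9+2+0+4+4+1+8+0+1+5+8+4+5+6+9+1+8+0+6+9+4+1+7+1 = 103

103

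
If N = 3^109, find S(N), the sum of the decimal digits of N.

234

3^109 = 10144175740568179028790664417176723510595582355545683
Sum of its 53 digits: 234.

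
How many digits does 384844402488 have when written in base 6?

15

384844402488 in base 6 is 452443423052320, which has 15 digits.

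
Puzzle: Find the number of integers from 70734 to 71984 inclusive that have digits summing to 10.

6

The integers in [70734, 71984] that have digits summing to 10: 71002, 71011, 71020, 71101, 71110, 71200.
6 qualify.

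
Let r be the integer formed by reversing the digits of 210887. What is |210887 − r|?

Reverse of 210887 is 788012.
|210887 − 788012| = 577125

577125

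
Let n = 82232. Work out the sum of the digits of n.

8+2+2+3+2 = 17

17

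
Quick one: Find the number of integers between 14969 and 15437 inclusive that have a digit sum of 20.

29

The integers in [14969, 15437] that have a digit sum of 20: 15059, 15068, 15077, 15086, 15095, 15149, …, 15428, 15437.
29 qualify.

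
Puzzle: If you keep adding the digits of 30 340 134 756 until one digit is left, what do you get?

3+0+3+4+0+1+3+4+7+5+6 = 36
3+6 = 9

9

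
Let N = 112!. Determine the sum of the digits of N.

112! = 197450685722107402353682037275992488341277868034975337796656295094902858969771811440894224355027779366597957338237853638272334919686385621811850780464277094400000000000000000000000000
Sum of its 183 digits: 765.

765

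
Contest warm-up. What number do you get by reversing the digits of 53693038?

83039635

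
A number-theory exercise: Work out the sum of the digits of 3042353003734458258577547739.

123

3+0+4+2+3+5+3+0+0+3+7+3+4+4+5+8+2+5+8+5+7+7+5+4+7+7+3+9 = 123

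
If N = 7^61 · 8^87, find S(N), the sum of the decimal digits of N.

7^61 · 8^87 = 13176780429852455298757717294610018751143915498884700290420947746305067206717678684186065094853794253440765631755759324737950449664
Sum of its 131 digits: 614.

614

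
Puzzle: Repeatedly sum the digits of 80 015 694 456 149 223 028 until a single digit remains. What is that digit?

7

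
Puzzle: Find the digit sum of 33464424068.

3+3+4+6+4+4+2+4+0+6+8 = 44

44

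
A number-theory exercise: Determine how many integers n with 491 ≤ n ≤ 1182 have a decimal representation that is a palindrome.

53

The integers in [491, 1182] that have a decimal representation that is a palindrome: 494, 505, 515, 525, 535, 545, …, 1001, 1111.
53 qualify.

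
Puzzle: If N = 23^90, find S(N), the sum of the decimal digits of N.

23^90 = 359339733669351605185101286718740311628342797555834676291480724848488155215018843334859391939330168929445333462245499312849
Sum of its 123 digits: 568.

568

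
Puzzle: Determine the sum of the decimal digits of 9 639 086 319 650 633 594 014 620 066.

9+6+3+9+0+8+6+3+1+9+6+5+0+6+3+3+5+9+4+0+1+4+6+2+0+0+6+6 = 120

120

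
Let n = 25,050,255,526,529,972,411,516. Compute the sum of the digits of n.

89

2+5+0+5+0+2+5+5+5+2+6+5+2+9+9+7+2+4+1+1+5+1+6 = 89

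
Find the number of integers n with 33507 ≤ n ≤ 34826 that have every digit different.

The integers in [33507, 34826] that have every digit different: 34012, 34015, 34016, 34017, 34018, 34019, …, 34825, 34826.
268 qualify.

268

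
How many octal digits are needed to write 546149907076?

13

546149907076 in base 8 is 7745104435204, which has 13 digits.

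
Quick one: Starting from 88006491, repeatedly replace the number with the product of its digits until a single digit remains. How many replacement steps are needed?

1

88006491 → 0 (1 step)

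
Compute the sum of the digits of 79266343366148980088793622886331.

159

7+9+2+6+6+3+4+3+3+6+6+1+4+8+9+8+0+0+8+8+7+9+3+6+2+2+8+8+6+3+3+1 = 159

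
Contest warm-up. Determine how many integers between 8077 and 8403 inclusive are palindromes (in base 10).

The integers in [8077, 8403] that are palindromes (in base 10): 8118, 8228, 8338.
3 qualify.

3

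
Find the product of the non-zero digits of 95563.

9×5×5×6×3 = 4050

4050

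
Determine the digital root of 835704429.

6

8+3+5+7+0+4+4+2+9 = 42
4+2 = 6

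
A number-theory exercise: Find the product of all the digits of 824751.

8×2×4×7×5×1 = 2240

2240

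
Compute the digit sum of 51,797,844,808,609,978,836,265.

5+1+7+9+7+8+4+4+8+0+8+6+0+9+9+7+8+8+3+6+2+6+5 = 130

130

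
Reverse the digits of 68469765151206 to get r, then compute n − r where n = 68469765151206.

8254608354720

Reverse of 68469765151206 is 60215156796486.
68469765151206 − 60215156796486 = 8254608354720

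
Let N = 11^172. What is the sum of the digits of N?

11^172 = 131686679564309992583689246717046745623159547302880447645149190769919344306504681735860668437970599644099693441821072495140502932547362448492439469443408919640625236602330355362321
Sum of its 180 digits: 826.

826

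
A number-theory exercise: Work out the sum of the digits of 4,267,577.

38

4+2+6+7+5+7+7 = 38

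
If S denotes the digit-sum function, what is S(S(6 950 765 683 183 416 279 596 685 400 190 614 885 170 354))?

First digit sum: 201.
2+0+1 = 3.

3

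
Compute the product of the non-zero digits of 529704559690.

5×2×9×7×4×5×5×9×6×9 = 30618000

30618000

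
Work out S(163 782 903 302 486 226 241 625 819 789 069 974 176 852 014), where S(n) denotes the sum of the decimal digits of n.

1+6+3+7+8+2+9+0+3+3+0+2+4+8+6+2+2+6+2+4+1+6+2+5+8+1+9+7+8+9+0+6+9+9+7+4+1+7+6+8+5+2+0+1+4 = 203

203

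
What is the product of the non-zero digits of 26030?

36

2×6×3 = 36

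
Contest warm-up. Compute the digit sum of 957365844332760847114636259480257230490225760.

194

9+5+7+3+6+5+8+4+4+3+3+2+7+6+0+8+4+7+1+1+4+6+3+6+2+5+9+4+8+0+2+5+7+2+3+0+4+9+0+2+2+5+7+6+0 = 194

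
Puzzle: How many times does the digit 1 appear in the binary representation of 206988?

7

206988 in base 2 is 110010100010001100.
The digit 1 appears 7 times.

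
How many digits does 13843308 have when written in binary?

24

13843308 in base 2 is 110100110011101101101100, which has 24 digits.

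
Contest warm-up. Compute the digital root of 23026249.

1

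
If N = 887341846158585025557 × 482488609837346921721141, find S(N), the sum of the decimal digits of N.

171

887341846158585025557 × 482488609837346921721141 = 428132333803560645784471815360508423912200537
Sum of its 45 digits: 171.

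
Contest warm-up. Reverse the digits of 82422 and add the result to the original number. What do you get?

104850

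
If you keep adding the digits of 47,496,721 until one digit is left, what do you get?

4

4+7+4+9+6+7+2+1 = 40
4+0 = 4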